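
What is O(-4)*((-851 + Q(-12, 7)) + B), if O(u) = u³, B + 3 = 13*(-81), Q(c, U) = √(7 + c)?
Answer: 122048 - 64*I*√5 ≈ 1.2205e+5 - 143.11*I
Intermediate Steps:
B = -1056 (B = -3 + 13*(-81) = -3 - 1053 = -1056)
O(-4)*((-851 + Q(-12, 7)) + B) = (-4)³*((-851 + √(7 - 12)) - 1056) = -64*((-851 + √(-5)) - 1056) = -64*((-851 + I*√5) - 1056) = -64*(-1907 + I*√5) = 122048 - 64*I*√5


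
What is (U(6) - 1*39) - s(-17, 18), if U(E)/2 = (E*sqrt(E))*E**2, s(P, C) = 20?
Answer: -59 + 432*sqrt(6) ≈ 999.18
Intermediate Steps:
U(E) = 2*E**(7/2) (U(E) = 2*((E*sqrt(E))*E**2) = 2*(E**(3/2)*E**2) = 2*E**(7/2))
(U(6) - 1*39) - s(-17, 18) = (2*6**(7/2) - 1*39) - 1*20 = (2*(216*sqrt(6)) - 39) - 20 = (432*sqrt(6) - 39) - 20 = (-39 + 432*sqrt(6)) - 20 = -59 + 432*sqrt(6)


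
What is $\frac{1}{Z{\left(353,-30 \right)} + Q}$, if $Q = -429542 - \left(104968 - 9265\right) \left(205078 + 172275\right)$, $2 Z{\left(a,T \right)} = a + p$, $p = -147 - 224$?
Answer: $- \frac{1}{36114243710} \approx -2.769 \cdot 10^{-11}$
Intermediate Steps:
$p = -371$ ($p = -147 - 224 = -371$)
$Z{\left(a,T \right)} = - \frac{371}{2} + \frac{a}{2}$ ($Z{\left(a,T \right)} = \frac{a - 371}{2} = \frac{-371 + a}{2} = - \frac{371}{2} + \frac{a}{2}$)
$Q = -36114243701$ ($Q = -429542 - 95703 \cdot 377353 = -429542 - 36113814159 = -36114243701$)
$\frac{1}{Z{\left(353,-30 \right)} + Q} = \frac{1}{\left(- \frac{371}{2} + \frac{1}{2} \cdot 353\right) - 36114243701} = \frac{1}{\left(- \frac{371}{2} + \frac{353}{2}\right) - 36114243701} = \frac{1}{-9 - 36114243701} = \frac{1}{-36114243710} = - \frac{1}{36114243710}$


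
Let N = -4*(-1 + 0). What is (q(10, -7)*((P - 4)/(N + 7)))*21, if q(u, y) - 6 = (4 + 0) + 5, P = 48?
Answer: 1260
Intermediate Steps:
N = 4 (N = -4*(-1) = 4)
q(u, y) = 15 (q(u, y) = 6 + ((4 + 0) + 5) = 6 + (4 + 5) = 6 + 9 = 15)
(q(10, -7)*((P - 4)/(N + 7)))*21 = (15*((48 - 4)/(4 + 7)))*21 = (15*(44/11))*21 = (15*(44*(1/11)))*21 = (15*4)*21 = 60*21 = 1260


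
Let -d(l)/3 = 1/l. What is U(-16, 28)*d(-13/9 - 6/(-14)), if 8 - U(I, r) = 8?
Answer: 0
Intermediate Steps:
U(I, r) = 0 (U(I, r) = 8 - 1*8 = 8 - 8 = 0)
d(l) = -3/l
U(-16, 28)*d(-13/9 - 6/(-14)) = 0*(-3/(-13/9 - 6/(-14))) = 0*(-3/(-13*1/9 - 6*(-1/14))) = 0*(-3/(-13/9 + 3/7)) = 0*(-3/(-64/63)) = 0*(-3*(-63/64)) = 0*(189/64) = 0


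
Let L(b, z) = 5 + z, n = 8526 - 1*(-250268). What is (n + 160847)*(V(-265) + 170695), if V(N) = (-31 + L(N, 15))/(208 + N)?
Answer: 4082949984266/57 ≈ 7.1631e+10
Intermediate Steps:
n = 258794 (n = 8526 + 250268 = 258794)
V(N) = -11/(208 + N) (V(N) = (-31 + (5 + 15))/(208 + N) = (-31 + 20)/(208 + N) = -11/(208 + N))
(n + 160847)*(V(-265) + 170695) = (258794 + 160847)*(-11/(208 - 265) + 170695) = 419641*(-11/(-57) + 170695) = 419641*(-11*(-1/57) + 170695) = 419641*(11/57 + 170695) = 419641*(9729626/57) = 4082949984266/57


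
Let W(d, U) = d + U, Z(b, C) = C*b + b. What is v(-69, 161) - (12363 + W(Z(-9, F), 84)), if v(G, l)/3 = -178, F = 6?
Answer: -12918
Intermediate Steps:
Z(b, C) = b + C*b
v(G, l) = -534 (v(G, l) = 3*(-178) = -534)
W(d, U) = U + d
v(-69, 161) - (12363 + W(Z(-9, F), 84)) = -534 - (12363 + (84 - 9*(1 + 6))) = -534 - (12363 + (84 - 9*7)) = -534 - (12363 + (84 - 63)) = -534 - (12363 + 21) = -534 - 1*12384 = -534 - 12384 = -12918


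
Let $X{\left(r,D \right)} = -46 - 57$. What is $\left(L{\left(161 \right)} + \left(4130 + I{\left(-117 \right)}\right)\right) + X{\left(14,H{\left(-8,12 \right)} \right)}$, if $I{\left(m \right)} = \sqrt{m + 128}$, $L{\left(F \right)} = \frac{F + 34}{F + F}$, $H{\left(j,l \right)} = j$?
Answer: $\frac{1296889}{322} + \sqrt{11} \approx 4030.9$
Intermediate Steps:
$L{\left(F \right)} = \frac{34 + F}{2 F}$
$I{\left(m \right)} = \sqrt{128 + m}$
$X{\left(r,D \right)} = -103$ ($X{\left(r,D \right)} = -46 - 57 = -103$)
$\left(L{\left(161 \right)} + \left(4130 + I{\left(-117 \right)}\right)\right) + X{\left(14,H{\left(-8,12 \right)} \right)} = \left(\frac{34 + 161}{2 \cdot 161} + \left(4130 + \sqrt{128 - 117}\right)\right) - 103 = \left(\frac{1}{2} \cdot \frac{1}{161} \cdot 195 + \left(4130 + \sqrt{11}\right)\right) - 103 = \left(\frac{195}{322} + \left(4130 + \sqrt{11}\right)\right) - 103 = \left(\frac{1330055}{322} + \sqrt{11}\right) - 103 = \frac{1296889}{322} + \sqrt{11}$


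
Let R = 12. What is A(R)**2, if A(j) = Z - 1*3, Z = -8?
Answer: 121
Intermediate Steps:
A(j) = -11 (A(j) = -8 - 1*3 = -8 - 3 = -11)
A(R)**2 = (-11)**2 = 121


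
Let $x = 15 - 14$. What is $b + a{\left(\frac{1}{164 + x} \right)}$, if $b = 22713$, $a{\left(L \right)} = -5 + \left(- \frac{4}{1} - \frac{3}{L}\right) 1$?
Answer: $22209$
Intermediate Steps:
$x = 1$ ($x = 15 - 14 = 1$)
$a{\left(L \right)} = -9 - \frac{3}{L}$ ($a{\left(L \right)} = -5 + \left(\left(-4\right) 1 - \frac{3}{L}\right) 1 = -5 + \left(-4 - \frac{3}{L}\right) 1 = -5 - \left(4 + \frac{3}{L}\right) = -9 - \frac{3}{L}$)
$b + a{\left(\frac{1}{164 + x} \right)} = 22713 - \left(9 + \frac{3}{\frac{1}{164 + 1}}\right) = 22713 - \left(9 + \frac{3}{\frac{1}{165}}\right) = 22713 - \left(9 + 3 \frac{1}{\frac{1}{165}}\right) = 22713 - 504 = 22209$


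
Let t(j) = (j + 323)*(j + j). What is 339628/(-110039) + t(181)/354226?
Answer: -50114336228/19489337407 ≈ -2.5714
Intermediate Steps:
t(j) = 2*j*(323 + j) (t(j) = (323 + j)*(2*j) = 2*j*(323 + j))
339628/(-110039) + t(181)/354226 = 339628/(-110039) + (2*181*(323 + 181))/354226 = 339628*(-1/110039) + (2*181*504)*(1/354226) = -339628/110039 + 182448*(1/354226) = -339628/110039 + 91224/177113 = -50114336228/19489337407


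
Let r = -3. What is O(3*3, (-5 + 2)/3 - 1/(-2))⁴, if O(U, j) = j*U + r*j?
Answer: 81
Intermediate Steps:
O(U, j) = -3*j + U*j (O(U, j) = j*U - 3*j = U*j - 3*j = -3*j + U*j)
O(3*3, (-5 + 2)/3 - 1/(-2))⁴ = (((-5 + 2)/3 - 1/(-2))*(-3 + 3*3))⁴ = ((-3*⅓ - 1*(-½))*(-3 + 9))⁴ = ((-1 + ½)*6)⁴ = (-½*6)⁴ = (-3)⁴ = 81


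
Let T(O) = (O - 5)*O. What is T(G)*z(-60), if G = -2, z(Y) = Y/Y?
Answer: 14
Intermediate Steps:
z(Y) = 1
T(O) = O*(-5 + O) (T(O) = (-5 + O)*O = O*(-5 + O))
T(G)*z(-60) = -2*(-5 - 2)*1 = -2*(-7)*1 = 14*1 = 14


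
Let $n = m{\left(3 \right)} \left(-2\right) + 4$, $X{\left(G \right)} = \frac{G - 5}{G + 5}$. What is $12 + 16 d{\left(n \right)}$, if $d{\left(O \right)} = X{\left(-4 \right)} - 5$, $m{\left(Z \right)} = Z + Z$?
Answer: $-212$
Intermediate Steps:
$m{\left(Z \right)} = 2 Z$
$X{\left(G \right)} = \frac{-5 + G}{5 + G}$
$n = -8$ ($n = 2 \cdot 3 \left(-2\right) + 4 = 6 \left(-2\right) + 4 = -12 + 4 = -8$)
$d{\left(O \right)} = -14$ ($d{\left(O \right)} = \frac{-5 - 4}{5 - 4} - 5 = 1^{-1} \left(-9\right) - 5 = 1 \left(-9\right) - 5 = -9 - 5 = -14$)
$12 + 16 d{\left(n \right)} = 12 + 16 \left(-14\right) = 12 - 224 = -212$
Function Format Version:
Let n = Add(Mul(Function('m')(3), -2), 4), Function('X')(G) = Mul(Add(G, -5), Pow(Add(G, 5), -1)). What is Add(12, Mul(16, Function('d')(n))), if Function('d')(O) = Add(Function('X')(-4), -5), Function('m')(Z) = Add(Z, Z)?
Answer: -212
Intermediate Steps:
Function('m')(Z) = Mul(2, Z)
Function('X')(G) = Mul(Pow(Add(5, G), -1), Add(-5, G)) (Function('X')(G) = Mul(Add(-5, G), Pow(Add(5, G), -1)) = Mul(Pow(Add(5, G), -1), Add(-5, G)))
n = -8 (n = Add(Mul(Mul(2, 3), -2), 4) = Add(Mul(6, -2), 4) = Add(-12, 4) = -8)
Function('d')(O) = -14 (Function('d')(O) = Add(Mul(Pow(Add(5, -4), -1), Add(-5, -4)), -5) = Add(Mul(Pow(1, -1), -9), -5) = Add(Mul(1, -9), -5) = Add(-9, -5) = -14)
Add(12, Mul(16, Function('d')(n))) = Add(12, Mul(16, -14)) = Add(12, -224) = -212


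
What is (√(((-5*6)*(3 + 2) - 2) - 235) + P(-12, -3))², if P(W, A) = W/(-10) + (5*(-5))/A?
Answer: -66626/225 + 286*I*√43/5 ≈ -296.12 + 375.09*I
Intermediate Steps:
P(W, A) = -25/A - W/10 (P(W, A) = W*(-⅒) - 25/A = -W/10 - 25/A = -25/A - W/10)
(√(((-5*6)*(3 + 2) - 2) - 235) + P(-12, -3))² = (√(((-5*6)*(3 + 2) - 2) - 235) + (-25/(-3) - ⅒*(-12)))² = (√((-30*5 - 2) - 235) + (-25*(-⅓) + 6/5))² = (√((-150 - 2) - 235) + (25/3 + 6/5))² = (√(-152 - 235) + 143/15)² = (√(-387) + 143/15)² = (3*I*√43 + 143/15)² = (143/15 + 3*I*√43)²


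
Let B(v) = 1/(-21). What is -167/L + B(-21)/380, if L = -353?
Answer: 1332307/2816940 ≈ 0.47296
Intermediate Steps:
B(v) = -1/21
-167/L + B(-21)/380 = -167/(-353) - 1/21/380 = -167*(-1/353) - 1/21*1/380 = 167/353 - 1/7980 = 1332307/2816940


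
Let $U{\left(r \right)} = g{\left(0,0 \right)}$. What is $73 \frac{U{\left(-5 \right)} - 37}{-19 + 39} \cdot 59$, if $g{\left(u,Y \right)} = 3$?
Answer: $- \frac{73219}{10} \approx -7321.9$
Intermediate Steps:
$U{\left(r \right)} = 3$
$73 \frac{U{\left(-5 \right)} - 37}{-19 + 39} \cdot 59 = 73 \frac{3 - 37}{-19 + 39} \cdot 59 = 73 \left(- \frac{34}{20}\right) 59 = 73 \left(\left(-34\right) \frac{1}{20}\right) 59 = 73 \left(- \frac{17}{10}\right) 59 = \left(- \frac{1241}{10}\right) 59 = - \frac{73219}{10}$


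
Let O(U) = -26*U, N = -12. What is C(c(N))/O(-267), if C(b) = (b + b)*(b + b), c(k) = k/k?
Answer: 2/3471 ≈ 0.00057620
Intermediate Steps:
c(k) = 1
C(b) = 4*b² (C(b) = (2*b)*(2*b) = 4*b²)
C(c(N))/O(-267) = (4*1²)/((-26*(-267))) = (4*1)/6942 = 4*(1/6942) = 2/3471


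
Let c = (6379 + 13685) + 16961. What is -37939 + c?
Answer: -914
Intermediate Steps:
c = 37025 (c = 20064 + 16961 = 37025)
-37939 + c = -37939 + 37025 = -914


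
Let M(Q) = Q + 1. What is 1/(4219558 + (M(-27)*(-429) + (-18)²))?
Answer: 1/4231036 ≈ 2.3635e-7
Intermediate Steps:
M(Q) = 1 + Q
1/(4219558 + (M(-27)*(-429) + (-18)²)) = 1/(4219558 + ((1 - 27)*(-429) + (-18)²)) = 1/(4219558 + (-26*(-429) + 324)) = 1/(4219558 + (11154 + 324)) = 1/(4219558 + 11478) = 1/4231036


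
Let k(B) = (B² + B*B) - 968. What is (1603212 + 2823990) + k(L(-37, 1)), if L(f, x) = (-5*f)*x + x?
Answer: 4495426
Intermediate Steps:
L(f, x) = x - 5*f*x (L(f, x) = -5*f*x + x = x - 5*f*x)
k(B) = -968 + 2*B² (k(B) = (B² + B²) - 968 = 2*B² - 968 = -968 + 2*B²)
(1603212 + 2823990) + k(L(-37, 1)) = (1603212 + 2823990) + (-968 + 2*(1*(1 - 5*(-37)))²) = 4427202 + (-968 + 2*(1*(1 + 185))²) = 4427202 + (-968 + 2*(1*186)²) = 4427202 + (-968 + 2*186²) = 4427202 + (-968 + 2*34596) = 4427202 + (-968 + 69192) = 4427202 + 68224 = 4495426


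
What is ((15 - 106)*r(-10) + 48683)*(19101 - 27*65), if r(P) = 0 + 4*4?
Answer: 819199542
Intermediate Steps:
r(P) = 16 (r(P) = 0 + 16 = 16)
((15 - 106)*r(-10) + 48683)*(19101 - 27*65) = ((15 - 106)*16 + 48683)*(19101 - 27*65) = (-91*16 + 48683)*(19101 - 1755) = (-1456 + 48683)*17346 = 47227*17346 = 819199542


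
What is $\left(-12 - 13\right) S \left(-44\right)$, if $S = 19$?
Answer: $20900$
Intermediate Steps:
$\left(-12 - 13\right) S \left(-44\right) = \left(-12 - 13\right) 19 \left(-44\right) = \left(-25\right) 19 \left(-44\right) = \left(-475\right) \left(-44\right) = 20900$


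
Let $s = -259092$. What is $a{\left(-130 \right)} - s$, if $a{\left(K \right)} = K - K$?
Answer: $259092$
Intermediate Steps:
$a{\left(K \right)} = 0$
$a{\left(-130 \right)} - s = 0 - -259092 = 0 + 259092 = 259092$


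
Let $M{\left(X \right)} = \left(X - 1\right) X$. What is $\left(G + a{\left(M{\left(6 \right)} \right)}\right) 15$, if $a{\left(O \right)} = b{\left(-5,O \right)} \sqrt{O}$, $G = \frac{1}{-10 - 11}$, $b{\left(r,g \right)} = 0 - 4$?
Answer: $- \frac{5}{7} - 60 \sqrt{30} \approx -329.35$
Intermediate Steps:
$b{\left(r,g \right)} = -4$ ($b{\left(r,g \right)} = 0 - 4 = -4$)
$G = - \frac{1}{21}$ ($G = \frac{1}{-21} = - \frac{1}{21} \approx -0.047619$)
$M{\left(X \right)} = X \left(-1 + X\right)$ ($M{\left(X \right)} = \left(-1 + X\right) X = X \left(-1 + X\right)$)
$a{\left(O \right)} = - 4 \sqrt{O}$
$\left(G + a{\left(M{\left(6 \right)} \right)}\right) 15 = \left(- \frac{1}{21} - 4 \sqrt{6 \left(-1 + 6\right)}\right) 15 = \left(- \frac{1}{21} - 4 \sqrt{6 \cdot 5}\right) 15 = \left(- \frac{1}{21} - 4 \sqrt{30}\right) 15 = - \frac{5}{7} - 60 \sqrt{30}$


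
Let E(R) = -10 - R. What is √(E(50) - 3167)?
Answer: I*√3227 ≈ 56.807*I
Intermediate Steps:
√(E(50) - 3167) = √((-10 - 1*50) - 3167) = √((-10 - 50) - 3167) = √(-60 - 3167) = √(-3227) = I*√3227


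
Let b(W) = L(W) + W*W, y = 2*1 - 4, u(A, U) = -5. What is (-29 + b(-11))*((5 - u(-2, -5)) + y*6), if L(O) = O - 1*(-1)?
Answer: -164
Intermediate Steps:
L(O) = 1 + O (L(O) = O + 1 = 1 + O)
y = -2 (y = 2 - 4 = -2)
b(W) = 1 + W + W**2 (b(W) = (1 + W) + W*W = (1 + W) + W**2 = 1 + W + W**2)
(-29 + b(-11))*((5 - u(-2, -5)) + y*6) = (-29 + (1 - 11 + (-11)**2))*((5 - 1*(-5)) - 2*6) = (-29 + (1 - 11 + 121))*((5 + 5) - 12) = (-29 + 111)*(10 - 12) = 82*(-2) = -164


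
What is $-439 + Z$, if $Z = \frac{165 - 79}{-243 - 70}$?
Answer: $- \frac{137493}{313} \approx -439.27$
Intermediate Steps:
$Z = - \frac{86}{313}$ ($Z = \frac{86}{-313} = 86 \left(- \frac{1}{313}\right) = - \frac{86}{313} \approx -0.27476$)
$-439 + Z = -439 - \frac{86}{313} = - \frac{137493}{313}$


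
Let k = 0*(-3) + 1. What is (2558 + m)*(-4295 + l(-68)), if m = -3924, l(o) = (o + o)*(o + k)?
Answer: -6580022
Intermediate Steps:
k = 1 (k = 0 + 1 = 1)
l(o) = 2*o*(1 + o) (l(o) = (o + o)*(o + 1) = (2*o)*(1 + o) = 2*o*(1 + o))
(2558 + m)*(-4295 + l(-68)) = (2558 - 3924)*(-4295 + 2*(-68)*(1 - 68)) = -1366*(-4295 + 2*(-68)*(-67)) = -1366*(-4295 + 9112) = -1366*4817 = -6580022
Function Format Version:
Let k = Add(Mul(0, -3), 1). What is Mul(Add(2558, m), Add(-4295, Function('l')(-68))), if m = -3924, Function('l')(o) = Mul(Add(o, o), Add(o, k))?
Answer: -6580022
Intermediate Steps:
k = 1 (k = Add(0, 1) = 1)
Function('l')(o) = Mul(2, o, Add(1, o)) (Function('l')(o) = Mul(Add(o, o), Add(o, 1)) = Mul(Mul(2, o), Add(1, o)) = Mul(2, o, Add(1, o)))
Mul(Add(2558, m), Add(-4295, Function('l')(-68))) = Mul(Add(2558, -3924), Add(-4295, Mul(2, -68, Add(1, -68)))) = Mul(-1366, Add(-4295, Mul(2, -68, -67))) = Mul(-1366, Add(-4295, 9112)) = Mul(-1366, 4817) = -6580022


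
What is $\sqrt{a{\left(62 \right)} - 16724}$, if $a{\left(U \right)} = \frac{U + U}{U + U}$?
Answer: $i \sqrt{16723} \approx 129.32 i$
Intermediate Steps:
$a{\left(U \right)} = 1$ ($a{\left(U \right)} = \frac{2 U}{2 U} = 2 U \frac{1}{2 U} = 1$)
$\sqrt{a{\left(62 \right)} - 16724} = \sqrt{1 - 16724} = \sqrt{-16723} = i \sqrt{16723}$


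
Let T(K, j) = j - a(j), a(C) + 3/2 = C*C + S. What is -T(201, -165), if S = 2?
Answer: 54781/2 ≈ 27391.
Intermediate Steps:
a(C) = ½ + C² (a(C) = -3/2 + (C*C + 2) = -3/2 + (C² + 2) = -3/2 + (2 + C²) = ½ + C²)
T(K, j) = -½ + j - j² (T(K, j) = j - (½ + j²) = j + (-½ - j²) = -½ + j - j²)
-T(201, -165) = -(-½ - 165 - 1*(-165)²) = -(-½ - 165 - 1*27225) = -(-½ - 165 - 27225) = -1*(-54781/2) = 54781/2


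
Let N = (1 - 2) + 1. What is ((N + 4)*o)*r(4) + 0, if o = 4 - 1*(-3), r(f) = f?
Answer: 112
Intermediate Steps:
N = 0 (N = -1 + 1 = 0)
o = 7 (o = 4 + 3 = 7)
((N + 4)*o)*r(4) + 0 = ((0 + 4)*7)*4 + 0 = (4*7)*4 + 0 = 28*4 + 0 = 112 + 0 = 112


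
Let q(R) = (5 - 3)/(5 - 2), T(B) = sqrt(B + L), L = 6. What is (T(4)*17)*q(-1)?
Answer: 34*sqrt(10)/3 ≈ 35.839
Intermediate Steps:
T(B) = sqrt(6 + B) (T(B) = sqrt(B + 6) = sqrt(6 + B))
q(R) = 2/3
(T(4)*17)*q(-1) = (sqrt(6 + 4)*17)*(2/3) = (sqrt(10)*17)*(2/3) = (17*sqrt(10))*(2/3) = 34*sqrt(10)/3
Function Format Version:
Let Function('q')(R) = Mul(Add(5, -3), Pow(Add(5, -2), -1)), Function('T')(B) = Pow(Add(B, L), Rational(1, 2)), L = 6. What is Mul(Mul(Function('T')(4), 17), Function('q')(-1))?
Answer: Mul(Rational(34, 3), Pow(10, Rational(1, 2))) ≈ 35.839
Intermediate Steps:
Function('T')(B) = Pow(Add(6, B), Rational(1, 2)) (Function('T')(B) = Pow(Add(B, 6), Rational(1, 2)) = Pow(Add(6, B), Rational(1, 2)))
Function('q')(R) = Rational(2, 3) (Function('q')(R) = Mul(2, Pow(3, -1)) = Mul(2, Rational(1, 3)) = Rational(2, 3))
Mul(Mul(Function('T')(4), 17), Function('q')(-1)) = Mul(Mul(Pow(Add(6, 4), Rational(1, 2)), 17), Rational(2, 3)) = Mul(Mul(Pow(10, Rational(1, 2)), 17), Rational(2, 3)) = Mul(Mul(17, Pow(10, Rational(1, 2))), Rational(2, 3)) = Mul(Rational(34, 3), Pow(10, Rational(1, 2)))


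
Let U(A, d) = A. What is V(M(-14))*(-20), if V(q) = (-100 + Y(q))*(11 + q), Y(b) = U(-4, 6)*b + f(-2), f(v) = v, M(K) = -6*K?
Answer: 832200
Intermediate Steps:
Y(b) = -2 - 4*b (Y(b) = -4*b - 2 = -2 - 4*b)
V(q) = (-102 - 4*q)*(11 + q) (V(q) = (-100 + (-2 - 4*q))*(11 + q) = (-102 - 4*q)*(11 + q))
V(M(-14))*(-20) = (-1122 - (-876)*(-14) - 4*(-6*(-14))**2)*(-20) = (-1122 - 146*84 - 4*84**2)*(-20) = (-1122 - 12264 - 4*7056)*(-20) = (-1122 - 12264 - 28224)*(-20) = -41610*(-20) = 832200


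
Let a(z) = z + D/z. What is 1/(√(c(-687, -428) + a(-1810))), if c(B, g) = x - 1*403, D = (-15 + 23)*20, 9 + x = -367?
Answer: -I*√3392845/93725 ≈ -0.019653*I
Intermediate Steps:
x = -376 (x = -9 - 367 = -376)
D = 160 (D = 8*20 = 160)
c(B, g) = -779 (c(B, g) = -376 - 1*403 = -376 - 403 = -779)
a(z) = z + 160/z
1/(√(c(-687, -428) + a(-1810))) = 1/(√(-779 + (-1810 + 160/(-1810)))) = 1/(√(-779 + (-1810 + 160*(-1/1810)))) = 1/(√(-779 + (-1810 - 16/181))) = 1/(√(-779 - 327626/181)) = 1/(√(-468625/181)) = 1/(5*I*√3392845/181) = -I*√3392845/93725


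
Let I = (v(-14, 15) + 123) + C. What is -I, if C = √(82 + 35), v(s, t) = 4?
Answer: -127 - 3*√13 ≈ -137.82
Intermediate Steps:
C = 3*√13 (C = √117 = 3*√13 ≈ 10.817)
I = 127 + 3*√13 (I = (4 + 123) + 3*√13 = 127 + 3*√13 ≈ 137.82)
-I = -(127 + 3*√13) = -127 - 3*√13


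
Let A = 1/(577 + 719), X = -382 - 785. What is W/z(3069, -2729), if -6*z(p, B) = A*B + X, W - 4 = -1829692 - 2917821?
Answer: -36916629984/1515161 ≈ -24365.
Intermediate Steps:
X = -1167
A = 1/1296 ≈ 0.00077160
W = -4747509 (W = 4 + (-1829692 - 2917821) = 4 - 4747513 = -4747509)
z(p, B) = 389/2 - B/7776 (z(p, B) = -(B/1296 - 1167)/6 = -(-1167 + B/1296)/6 = 389/2 - B/7776)
W/z(3069, -2729) = -4747509/(389/2 - 1/7776*(-2729)) = -4747509/(389/2 + 2729/7776) = -4747509/1515161/7776 = -4747509*7776/1515161 = -36916629984/1515161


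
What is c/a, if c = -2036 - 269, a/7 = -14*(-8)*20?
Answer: -461/3136 ≈ -0.14700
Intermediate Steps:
a = 15680 (a = 7*(-14*(-8)*20) = 7*(112*20) = 7*2240 = 15680)
c = -2305
c/a = -2305/15680 = -2305*1/15680 = -461/3136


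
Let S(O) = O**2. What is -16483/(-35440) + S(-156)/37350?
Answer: 16423421/14707600 ≈ 1.1167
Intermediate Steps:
-16483/(-35440) + S(-156)/37350 = -16483/(-35440) + (-156)**2/37350 = -16483*(-1/35440) + 24336*(1/37350) = 16483/35440 + 1352/2075 = 16423421/14707600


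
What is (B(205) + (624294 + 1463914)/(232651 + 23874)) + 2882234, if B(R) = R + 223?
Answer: 739476957758/256525 ≈ 2.8827e+6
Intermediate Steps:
B(R) = 223 + R
(B(205) + (624294 + 1463914)/(232651 + 23874)) + 2882234 = ((223 + 205) + (624294 + 1463914)/(232651 + 23874)) + 2882234 = (428 + 2088208/256525) + 2882234 = 111880908/256525 + 2882234 = 739476957758/256525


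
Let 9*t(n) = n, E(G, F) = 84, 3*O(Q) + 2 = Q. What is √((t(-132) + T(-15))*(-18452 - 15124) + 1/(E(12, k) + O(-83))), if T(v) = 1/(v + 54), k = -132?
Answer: √2316968450693/2171 ≈ 701.13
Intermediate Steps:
O(Q) = -⅔ + Q/3
T(v) = 1/(54 + v)
t(n) = n/9
√((t(-132) + T(-15))*(-18452 - 15124) + 1/(E(12, k) + O(-83))) = √(((⅑)*(-132) + 1/(54 - 15))*(-18452 - 15124) + 1/(84 + (-⅔ + (⅓)*(-83)))) = √((-44/3 + 1/39)*(-33576) + 1/(84 + (-⅔ - 83/3))) = √((-44/3 + 1/39)*(-33576) + 1/(84 - 85/3)) = √(-571/39*(-33576) + 1/(167/3)) = √(6390632/13 + 3/167) = √(1067235583/2171) = √2316968450693/2171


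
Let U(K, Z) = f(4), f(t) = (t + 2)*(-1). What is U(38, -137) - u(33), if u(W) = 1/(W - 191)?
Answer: -947/158 ≈ -5.9937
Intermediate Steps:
u(W) = 1/(-191 + W)
f(t) = -2 - t (f(t) = (2 + t)*(-1) = -2 - t)
U(K, Z) = -6 (U(K, Z) = -2 - 1*4 = -2 - 4 = -6)
U(38, -137) - u(33) = -6 - 1/(-191 + 33) = -6 - 1/(-158) = -6 - 1*(-1/158) = -6 + 1/158 = -947/158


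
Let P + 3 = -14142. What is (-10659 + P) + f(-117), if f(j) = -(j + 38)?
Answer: -24725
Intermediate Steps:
f(j) = -38 - j (f(j) = -(38 + j) = -38 - j)
P = -14145 (P = -3 - 14142 = -14145)
(-10659 + P) + f(-117) = (-10659 - 14145) + (-38 - 1*(-117)) = -24804 + (-38 + 117) = -24804 + 79 = -24725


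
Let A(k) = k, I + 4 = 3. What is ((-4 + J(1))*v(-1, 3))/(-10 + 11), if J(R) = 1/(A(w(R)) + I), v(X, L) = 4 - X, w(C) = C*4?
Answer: -55/3 ≈ -18.333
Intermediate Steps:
I = -1 (I = -4 + 3 = -1)
w(C) = 4*C
J(R) = 1/(-1 + 4*R) (J(R) = 1/(4*R - 1) = 1/(-1 + 4*R))
((-4 + J(1))*v(-1, 3))/(-10 + 11) = ((-4 + 1/(-1 + 4*1))*(4 - 1*(-1)))/(-10 + 11) = ((-4 + 1/(-1 + 4))*(4 + 1))/1 = 1*((-4 + 1/3)*5) = 1*((-4 + ⅓)*5) = 1*(-11/3*5) = 1*(-55/3) = -55/3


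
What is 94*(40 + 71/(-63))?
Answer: 230206/63 ≈ 3654.1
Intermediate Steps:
94*(40 + 71/(-63)) = 94*(40 + 71*(-1/63)) = 94*(40 - 71/63) = 94*(2449/63) = 230206/63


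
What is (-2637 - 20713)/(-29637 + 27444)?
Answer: 23350/2193 ≈ 10.648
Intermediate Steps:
(-2637 - 20713)/(-29637 + 27444) = -23350/(-2193) = -23350*(-1/2193) = 23350/2193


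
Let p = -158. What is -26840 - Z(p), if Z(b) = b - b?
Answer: -26840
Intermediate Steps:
Z(b) = 0
-26840 - Z(p) = -26840 - 1*0 = -26840 + 0 = -26840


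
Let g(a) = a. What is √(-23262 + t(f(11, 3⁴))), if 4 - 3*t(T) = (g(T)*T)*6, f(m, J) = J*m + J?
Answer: I*√17215458/3 ≈ 1383.1*I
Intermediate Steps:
f(m, J) = J + J*m
t(T) = 4/3 - 2*T² (t(T) = 4/3 - T*T*6/3 = 4/3 - T²*6/3 = 4/3 - 2*T²)
√(-23262 + t(f(11, 3⁴))) = √(-23262 + (4/3 - 2*6561*(1 + 11)²)) = √(-23262 + (4/3 - 2*(81*12)²)) = √(-23262 + (4/3 - 2*972²)) = √(-23262 + (4/3 - 2*944784)) = √(-23262 + (4/3 - 1889568)) = √(-23262 - 5668700/3) = √(-5738486/3) = I*√17215458/3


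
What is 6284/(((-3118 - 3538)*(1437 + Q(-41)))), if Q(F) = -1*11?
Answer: -1571/2372864 ≈ -0.00066207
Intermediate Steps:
Q(F) = -11
6284/(((-3118 - 3538)*(1437 + Q(-41)))) = 6284/(((-3118 - 3538)*(1437 - 11))) = 6284/((-6656*1426)) = 6284/(-9491456) = 6284*(-1/9491456) = -1571/2372864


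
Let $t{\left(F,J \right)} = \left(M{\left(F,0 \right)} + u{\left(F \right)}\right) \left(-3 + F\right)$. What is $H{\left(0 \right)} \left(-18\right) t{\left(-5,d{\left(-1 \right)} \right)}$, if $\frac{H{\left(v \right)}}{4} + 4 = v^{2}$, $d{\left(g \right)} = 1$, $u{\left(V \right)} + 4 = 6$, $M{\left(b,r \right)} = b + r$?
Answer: $6912$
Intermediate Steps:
$u{\left(V \right)} = 2$ ($u{\left(V \right)} = -4 + 6 = 2$)
$t{\left(F,J \right)} = \left(-3 + F\right) \left(2 + F\right)$ ($t{\left(F,J \right)} = \left(\left(F + 0\right) + 2\right) \left(-3 + F\right) = \left(F + 2\right) \left(-3 + F\right) = \left(2 + F\right) \left(-3 + F\right) = \left(-3 + F\right) \left(2 + F\right)$)
$H{\left(v \right)} = -16 + 4 v^{2}$
$H{\left(0 \right)} \left(-18\right) t{\left(-5,d{\left(-1 \right)} \right)} = \left(-16 + 4 \cdot 0^{2}\right) \left(-18\right) \left(-6 + \left(-5\right)^{2} - -5\right) = \left(-16 + 4 \cdot 0\right) \left(-18\right) \left(-6 + 25 + 5\right) = \left(-16 + 0\right) \left(-18\right) 24 = \left(-16\right) \left(-18\right) 24 = 288 \cdot 24 = 6912$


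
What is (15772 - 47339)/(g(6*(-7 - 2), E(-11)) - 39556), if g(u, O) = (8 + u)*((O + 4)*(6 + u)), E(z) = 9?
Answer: 31567/10852 ≈ 2.9089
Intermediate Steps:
g(u, O) = (4 + O)*(6 + u)*(8 + u) (g(u, O) = (8 + u)*((4 + O)*(6 + u)) = (4 + O)*(6 + u)*(8 + u))
(15772 - 47339)/(g(6*(-7 - 2), E(-11)) - 39556) = (15772 - 47339)/((192 + 4*(6*(-7 - 2))² + 48*9 + 56*(6*(-7 - 2)) + 9*(6*(-7 - 2))² + 14*9*(6*(-7 - 2))) - 39556) = -31567/((192 + 4*(6*(-9))² + 432 + 56*(6*(-9)) + 9*(6*(-9))² + 14*9*(6*(-9))) - 39556) = -31567/((192 + 4*(-54)² + 432 + 56*(-54) + 9*(-54)² + 14*9*(-54)) - 39556) = -31567/((192 + 4*2916 + 432 - 3024 + 9*2916 - 6804) - 39556) = -31567/((192 + 11664 + 432 - 3024 + 26244 - 6804) - 39556) = -31567/(28704 - 39556) = -31567/(-10852) = -31567*(-1/10852) = 31567/10852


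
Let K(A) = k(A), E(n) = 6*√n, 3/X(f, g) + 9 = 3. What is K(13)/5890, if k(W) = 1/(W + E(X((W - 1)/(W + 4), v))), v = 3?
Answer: 13/1101430 - 3*I*√2/1101430 ≈ 1.1803e-5 - 3.8519e-6*I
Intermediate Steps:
X(f, g) = -½ (X(f, g) = 3/(-9 + 3) = 3/(-6) = 3*(-⅙) = -½)
k(W) = 1/(W + 3*I*√2) (k(W) = 1/(W + 6*√(-½)) = 1/(W + 6*(I*√2/2)) = 1/(W + 3*I*√2))
K(A) = 1/(A + 3*I*√2)
K(13)/5890 = 1/((13 + 3*I*√2)*5890) = (1/5890)/(13 + 3*I*√2) = 1/(5890*(13 + 3*I*√2))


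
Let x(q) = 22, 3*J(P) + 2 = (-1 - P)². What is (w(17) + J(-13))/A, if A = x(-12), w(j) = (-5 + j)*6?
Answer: 179/33 ≈ 5.4242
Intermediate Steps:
J(P) = -⅔ + (-1 - P)²/3
w(j) = -30 + 6*j
A = 22
(w(17) + J(-13))/A = ((-30 + 6*17) + (-⅔ + (1 - 13)²/3))/22 = ((-30 + 102) + (-⅔ + (⅓)*(-12)²))*(1/22) = (72 + (-⅔ + (⅓)*144))*(1/22) = (72 + (-⅔ + 48))*(1/22) = (72 + 142/3)*(1/22) = (358/3)*(1/22) = 179/33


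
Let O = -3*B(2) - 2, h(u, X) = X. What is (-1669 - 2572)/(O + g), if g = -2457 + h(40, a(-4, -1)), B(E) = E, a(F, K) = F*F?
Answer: 4241/2449 ≈ 1.7317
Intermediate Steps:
a(F, K) = F**2
O = -8 (O = -3*2 - 2 = -6 - 2 = -8)
g = -2441 (g = -2457 + (-4)**2 = -2457 + 16 = -2441)
(-1669 - 2572)/(O + g) = (-1669 - 2572)/(-8 - 2441) = -4241/(-2449) = -4241*(-1/2449) = 4241/2449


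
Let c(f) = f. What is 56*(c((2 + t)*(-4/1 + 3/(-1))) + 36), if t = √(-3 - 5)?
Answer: 1232 - 784*I*√2 ≈ 1232.0 - 1108.7*I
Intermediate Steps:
t = 2*I*√2 (t = √(-8) = 2*I*√2 ≈ 2.8284*I)
56*(c((2 + t)*(-4/1 + 3/(-1))) + 36) = 56*((2 + 2*I*√2)*(-4/1 + 3/(-1)) + 36) = 56*((2 + 2*I*√2)*(-4*1 + 3*(-1)) + 36) = 56*((2 + 2*I*√2)*(-4 - 3) + 36) = 56*((2 + 2*I*√2)*(-7) + 36) = 56*((-14 - 14*I*√2) + 36) = 56*(22 - 14*I*√2) = 1232 - 784*I*√2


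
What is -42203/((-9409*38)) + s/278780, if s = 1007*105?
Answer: 93528407/188067092 ≈ 0.49731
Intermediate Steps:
s = 105735
-42203/((-9409*38)) + s/278780 = -42203/((-9409*38)) + 105735/278780 = -42203/(-357542) + 105735*(1/278780) = -42203*(-1/357542) + 399/1052 = 42203/357542 + 399/1052 = 93528407/188067092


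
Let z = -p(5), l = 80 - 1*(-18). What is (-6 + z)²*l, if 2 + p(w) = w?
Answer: 7938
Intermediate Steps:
p(w) = -2 + w
l = 98 (l = 80 + 18 = 98)
z = -3 (z = -(-2 + 5) = -1*3 = -3)
(-6 + z)²*l = (-6 - 3)²*98 = (-9)²*98 = 81*98 = 7938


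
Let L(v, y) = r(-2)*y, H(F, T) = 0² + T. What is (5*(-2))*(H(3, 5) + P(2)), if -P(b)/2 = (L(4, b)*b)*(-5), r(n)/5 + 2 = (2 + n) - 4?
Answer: 11950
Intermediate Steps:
r(n) = -20 + 5*n (r(n) = -10 + 5*((2 + n) - 4) = -10 + 5*(-2 + n) = -10 + (-10 + 5*n) = -20 + 5*n)
H(F, T) = T (H(F, T) = 0 + T = T)
L(v, y) = -30*y (L(v, y) = (-20 + 5*(-2))*y = (-20 - 10)*y = -30*y)
P(b) = -300*b² (P(b) = -2*(-30*b)*b*(-5) = -2*(-30*b²)*(-5) = -300*b²)
(5*(-2))*(H(3, 5) + P(2)) = (5*(-2))*(5 - 300*2²) = -10*(5 - 300*4) = -10*(5 - 1200) = -10*(-1195) = 11950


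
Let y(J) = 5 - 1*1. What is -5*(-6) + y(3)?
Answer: 34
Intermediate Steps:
y(J) = 4 (y(J) = 5 - 1 = 4)
-5*(-6) + y(3) = -5*(-6) + 4 = 30 + 4 = 34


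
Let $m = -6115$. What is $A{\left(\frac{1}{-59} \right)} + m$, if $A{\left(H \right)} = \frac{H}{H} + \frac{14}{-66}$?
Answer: $- \frac{201769}{33} \approx -6114.2$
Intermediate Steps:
$A{\left(H \right)} = \frac{26}{33}$ ($A{\left(H \right)} = 1 + 14 \left(- \frac{1}{66}\right) = 1 - \frac{7}{33} = \frac{26}{33}$)
$A{\left(\frac{1}{-59} \right)} + m = \frac{26}{33} - 6115 = - \frac{201769}{33}$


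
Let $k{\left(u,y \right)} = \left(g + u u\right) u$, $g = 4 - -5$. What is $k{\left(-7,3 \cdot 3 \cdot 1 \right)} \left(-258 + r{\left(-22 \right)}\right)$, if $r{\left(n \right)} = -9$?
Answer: $108402$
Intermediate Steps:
$g = 9$ ($g = 4 + 5 = 9$)
$k{\left(u,y \right)} = u \left(9 + u^{2}\right)$ ($k{\left(u,y \right)} = \left(9 + u u\right) u = \left(9 + u^{2}\right) u = u \left(9 + u^{2}\right)$)
$k{\left(-7,3 \cdot 3 \cdot 1 \right)} \left(-258 + r{\left(-22 \right)}\right) = - 7 \left(9 + \left(-7\right)^{2}\right) \left(-258 - 9\right) = - 7 \left(9 + 49\right) \left(-267\right) = \left(-7\right) 58 \left(-267\right) = \left(-406\right) \left(-267\right) = 108402$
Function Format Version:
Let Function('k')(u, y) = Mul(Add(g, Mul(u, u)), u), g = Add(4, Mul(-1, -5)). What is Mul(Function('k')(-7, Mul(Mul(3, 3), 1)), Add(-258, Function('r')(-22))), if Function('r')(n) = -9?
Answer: 108402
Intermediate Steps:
g = 9 (g = Add(4, 5) = 9)
Function('k')(u, y) = Mul(u, Add(9, Pow(u, 2))) (Function('k')(u, y) = Mul(Add(9, Mul(u, u)), u) = Mul(Add(9, Pow(u, 2)), u) = Mul(u, Add(9, Pow(u, 2))))
Mul(Function('k')(-7, Mul(Mul(3, 3), 1)), Add(-258, Function('r')(-22))) = Mul(Mul(-7, Add(9, Pow(-7, 2))), Add(-258, -9)) = Mul(Mul(-7, Add(9, 49)), -267) = Mul(Mul(-7, 58), -267) = Mul(-406, -267) = 108402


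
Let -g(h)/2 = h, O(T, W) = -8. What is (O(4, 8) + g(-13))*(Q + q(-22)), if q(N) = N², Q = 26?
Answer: 9180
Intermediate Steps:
g(h) = -2*h
(O(4, 8) + g(-13))*(Q + q(-22)) = (-8 - 2*(-13))*(26 + (-22)²) = (-8 + 26)*(26 + 484) = 18*510 = 9180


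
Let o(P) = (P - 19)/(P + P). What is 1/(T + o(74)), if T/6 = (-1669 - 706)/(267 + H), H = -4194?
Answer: 193732/774995 ≈ 0.24998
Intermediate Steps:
o(P) = (-19 + P)/(2*P) (o(P) = (-19 + P)/((2*P)) = (-19 + P)*(1/(2*P)) = (-19 + P)/(2*P))
T = 4750/1309 (T = 6*((-1669 - 706)/(267 - 4194)) = 6*(-2375/(-3927)) = 6*(-2375*(-1/3927)) = 6*(2375/3927) = 4750/1309 ≈ 3.6287)
1/(T + o(74)) = 1/(4750/1309 + (1/2)*(-19 + 74)/74) = 1/(4750/1309 + (1/2)*(1/74)*55) = 1/(4750/1309 + 55/148) = 1/(774995/193732) = 193732/774995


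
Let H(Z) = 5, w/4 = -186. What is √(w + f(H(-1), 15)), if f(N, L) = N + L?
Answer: 2*I*√181 ≈ 26.907*I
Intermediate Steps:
w = -744 (w = 4*(-186) = -744)
f(N, L) = L + N
√(w + f(H(-1), 15)) = √(-744 + (15 + 5)) = √(-744 + 20) = √(-724) = 2*I*√181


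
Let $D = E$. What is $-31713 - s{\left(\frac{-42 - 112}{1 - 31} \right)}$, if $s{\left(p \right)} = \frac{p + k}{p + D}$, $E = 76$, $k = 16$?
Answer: $- \frac{38595038}{1217} \approx -31713.0$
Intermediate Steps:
$D = 76$
$s{\left(p \right)} = \frac{16 + p}{76 + p}$ ($s{\left(p \right)} = \frac{p + 16}{p + 76} = \frac{16 + p}{76 + p}$)
$-31713 - s{\left(\frac{-42 - 112}{1 - 31} \right)} = -31713 - \frac{16 + \frac{-42 - 112}{1 - 31}}{76 + \frac{-42 - 112}{1 - 31}} = -31713 - \frac{16 - \frac{154}{-30}}{76 - \frac{154}{-30}} = -31713 - \frac{16 - - \frac{77}{15}}{76 - - \frac{77}{15}} = -31713 - \frac{16 + \frac{77}{15}}{76 + \frac{77}{15}} = -31713 - \frac{1}{\frac{1217}{15}} \cdot \frac{317}{15} = -31713 - \frac{15}{1217} \cdot \frac{317}{15} = -31713 - \frac{317}{1217} = - \frac{38595038}{1217}$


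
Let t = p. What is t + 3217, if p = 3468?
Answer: 6685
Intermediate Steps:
t = 3468
t + 3217 = 3468 + 3217 = 6685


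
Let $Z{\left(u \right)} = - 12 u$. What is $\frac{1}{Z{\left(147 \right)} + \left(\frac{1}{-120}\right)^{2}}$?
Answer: $- \frac{14400}{25401599} \approx -0.00056689$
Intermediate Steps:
$\frac{1}{Z{\left(147 \right)} + \left(\frac{1}{-120}\right)^{2}} = \frac{1}{\left(-12\right) 147 + \left(\frac{1}{-120}\right)^{2}} = \frac{1}{-1764 + \left(- \frac{1}{120}\right)^{2}} = \frac{1}{-1764 + \frac{1}{14400}} = \frac{1}{- \frac{25401599}{14400}} = - \frac{14400}{25401599}$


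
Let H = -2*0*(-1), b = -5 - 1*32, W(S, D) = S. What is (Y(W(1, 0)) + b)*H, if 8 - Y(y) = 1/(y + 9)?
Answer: 0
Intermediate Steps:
Y(y) = 8 - 1/(9 + y) (Y(y) = 8 - 1/(y + 9) = 8 - 1/(9 + y))
b = -37 (b = -5 - 32 = -37)
H = 0 (H = 0*(-1) = 0)
(Y(W(1, 0)) + b)*H = ((71 + 8*1)/(9 + 1) - 37)*0 = ((71 + 8)/10 - 37)*0 = ((1/10)*79 - 37)*0 = (79/10 - 37)*0 = -291/10*0 = 0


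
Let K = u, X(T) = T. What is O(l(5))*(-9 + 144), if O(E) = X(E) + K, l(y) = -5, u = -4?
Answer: -1215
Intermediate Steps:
K = -4
O(E) = -4 + E (O(E) = E - 4 = -4 + E)
O(l(5))*(-9 + 144) = (-4 - 5)*(-9 + 144) = -9*135 = -1215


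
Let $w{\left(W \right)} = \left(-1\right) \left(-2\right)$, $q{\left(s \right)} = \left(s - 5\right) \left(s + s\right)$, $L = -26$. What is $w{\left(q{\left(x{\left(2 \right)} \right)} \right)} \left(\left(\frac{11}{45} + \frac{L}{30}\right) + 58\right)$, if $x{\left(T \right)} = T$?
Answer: $\frac{5164}{45} \approx 114.76$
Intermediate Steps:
$q{\left(s \right)} = 2 s \left(-5 + s\right)$ ($q{\left(s \right)} = \left(-5 + s\right) 2 s = 2 s \left(-5 + s\right)$)
$w{\left(W \right)} = 2$
$w{\left(q{\left(x{\left(2 \right)} \right)} \right)} \left(\left(\frac{11}{45} + \frac{L}{30}\right) + 58\right) = 2 \left(\left(\frac{11}{45} - \frac{26}{30}\right) + 58\right) = 2 \left(\left(11 \cdot \frac{1}{45} - \frac{13}{15}\right) + 58\right) = 2 \left(\left(\frac{11}{45} - \frac{13}{15}\right) + 58\right) = 2 \left(- \frac{28}{45} + 58\right) = 2 \cdot \frac{2582}{45} = \frac{5164}{45}$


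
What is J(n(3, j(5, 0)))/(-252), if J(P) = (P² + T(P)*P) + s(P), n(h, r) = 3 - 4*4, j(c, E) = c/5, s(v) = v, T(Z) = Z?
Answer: -325/252 ≈ -1.2897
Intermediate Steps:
j(c, E) = c/5 (j(c, E) = c*(⅕) = c/5)
n(h, r) = -13 (n(h, r) = 3 - 16 = -13)
J(P) = P + 2*P² (J(P) = (P² + P*P) + P = (P² + P²) + P = 2*P² + P = P + 2*P²)
J(n(3, j(5, 0)))/(-252) = -13*(1 + 2*(-13))/(-252) = -13*(1 - 26)*(-1/252) = -13*(-25)*(-1/252) = 325*(-1/252) = -325/252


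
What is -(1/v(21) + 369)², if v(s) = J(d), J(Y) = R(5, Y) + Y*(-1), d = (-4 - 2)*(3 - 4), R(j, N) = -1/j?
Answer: -130736356/961 ≈ -1.3604e+5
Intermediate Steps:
d = 6 (d = -6*(-1) = 6)
J(Y) = -⅕ - Y (J(Y) = -1/5 + Y*(-1) = -1*⅕ - Y = -⅕ - Y)
v(s) = -31/5 (v(s) = -⅕ - 1*6 = -⅕ - 6 = -31/5)
-(1/v(21) + 369)² = -(1/(-31/5) + 369)² = -(-5/31 + 369)² = -(11434/31)² = -1*130736356/961 = -130736356/961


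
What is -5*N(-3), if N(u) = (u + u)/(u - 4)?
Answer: -30/7 ≈ -4.2857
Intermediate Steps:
N(u) = 2*u/(-4 + u) (N(u) = (2*u)/(-4 + u) = 2*u/(-4 + u))
-5*N(-3) = -10*(-3)/(-4 - 3) = -10*(-3)/(-7) = -10*(-3)*(-1)/7 = -5*6/7 = -30/7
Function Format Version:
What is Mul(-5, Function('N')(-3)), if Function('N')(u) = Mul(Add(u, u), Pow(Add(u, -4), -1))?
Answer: Rational(-30, 7) ≈ -4.2857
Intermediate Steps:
Function('N')(u) = Mul(2, u, Pow(Add(-4, u), -1)) (Function('N')(u) = Mul(Mul(2, u), Pow(Add(-4, u), -1)) = Mul(2, u, Pow(Add(-4, u), -1)))
Mul(-5, Function('N')(-3)) = Mul(-5, Mul(2, -3, Pow(Add(-4, -3), -1))) = Mul(-5, Mul(2, -3, Pow(-7, -1))) = Mul(-5, Mul(2, -3, Rational(-1, 7))) = Mul(-5, Rational(6, 7)) = Rational(-30, 7)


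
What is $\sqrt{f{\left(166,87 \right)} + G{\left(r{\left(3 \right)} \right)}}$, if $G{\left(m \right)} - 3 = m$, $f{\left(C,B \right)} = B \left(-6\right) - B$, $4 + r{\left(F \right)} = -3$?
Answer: $i \sqrt{613} \approx 24.759 i$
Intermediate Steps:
$r{\left(F \right)} = -7$ ($r{\left(F \right)} = -4 - 3 = -7$)
$f{\left(C,B \right)} = - 7 B$ ($f{\left(C,B \right)} = - 6 B - B = - 7 B$)
$G{\left(m \right)} = 3 + m$
$\sqrt{f{\left(166,87 \right)} + G{\left(r{\left(3 \right)} \right)}} = \sqrt{\left(-7\right) 87 + \left(3 - 7\right)} = \sqrt{-609 - 4} = \sqrt{-613} = i \sqrt{613}$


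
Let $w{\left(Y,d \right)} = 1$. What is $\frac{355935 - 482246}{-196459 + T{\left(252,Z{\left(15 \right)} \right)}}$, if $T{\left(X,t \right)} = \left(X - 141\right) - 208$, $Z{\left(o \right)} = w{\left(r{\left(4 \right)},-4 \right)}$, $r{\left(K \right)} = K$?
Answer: $\frac{126311}{196556} \approx 0.64262$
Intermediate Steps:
$Z{\left(o \right)} = 1$
$T{\left(X,t \right)} = -349 + X$ ($T{\left(X,t \right)} = \left(-141 + X\right) - 208 = -349 + X$)
$\frac{355935 - 482246}{-196459 + T{\left(252,Z{\left(15 \right)} \right)}} = \frac{355935 - 482246}{-196459 + \left(-349 + 252\right)} = - \frac{126311}{-196459 - 97} = - \frac{126311}{-196556} = \left(-126311\right) \left(- \frac{1}{196556}\right) = \frac{126311}{196556}$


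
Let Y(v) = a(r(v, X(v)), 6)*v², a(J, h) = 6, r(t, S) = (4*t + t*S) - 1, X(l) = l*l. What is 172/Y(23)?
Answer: 86/1587 ≈ 0.054190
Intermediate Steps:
X(l) = l²
r(t, S) = -1 + 4*t + S*t (r(t, S) = (4*t + S*t) - 1 = -1 + 4*t + S*t)
Y(v) = 6*v²
172/Y(23) = 172/((6*23²)) = 172/((6*529)) = 172/3174 = 172*(1/3174) = 86/1587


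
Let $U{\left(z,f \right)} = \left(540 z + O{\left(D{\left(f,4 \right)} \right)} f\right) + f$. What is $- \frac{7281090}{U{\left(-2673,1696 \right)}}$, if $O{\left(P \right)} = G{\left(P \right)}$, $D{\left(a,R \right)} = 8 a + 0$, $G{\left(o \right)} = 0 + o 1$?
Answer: $- \frac{1213515}{3594934} \approx -0.33756$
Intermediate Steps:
$G{\left(o \right)} = o$ ($G{\left(o \right)} = 0 + o = o$)
$D{\left(a,R \right)} = 8 a$
$O{\left(P \right)} = P$
$U{\left(z,f \right)} = f + 8 f^{2} + 540 z$ ($U{\left(z,f \right)} = \left(540 z + 8 f f\right) + f = \left(540 z + 8 f^{2}\right) + f = \left(8 f^{2} + 540 z\right) + f = f + 8 f^{2} + 540 z$)
$- \frac{7281090}{U{\left(-2673,1696 \right)}} = - \frac{7281090}{1696 + 8 \cdot 1696^{2} + 540 \left(-2673\right)} = - \frac{7281090}{1696 + 8 \cdot 2876416 - 1443420} = - \frac{7281090}{1696 + 23011328 - 1443420} = - \frac{7281090}{21569604} = \left(-7281090\right) \frac{1}{21569604} = - \frac{1213515}{3594934}$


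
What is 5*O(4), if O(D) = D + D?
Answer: 40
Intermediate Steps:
O(D) = 2*D
5*O(4) = 5*(2*4) = 5*8 = 40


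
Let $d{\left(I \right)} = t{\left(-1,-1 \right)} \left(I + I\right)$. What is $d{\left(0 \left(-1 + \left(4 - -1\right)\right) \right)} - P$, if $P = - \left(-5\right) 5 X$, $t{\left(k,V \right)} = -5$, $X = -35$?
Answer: $875$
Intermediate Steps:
$d{\left(I \right)} = - 10 I$ ($d{\left(I \right)} = - 5 \left(I + I\right) = - 5 \cdot 2 I = - 10 I$)
$P = -875$ ($P = - \left(-5\right) 5 \left(-35\right) = \left(-1\right) \left(-25\right) \left(-35\right) = 25 \left(-35\right) = -875$)
$d{\left(0 \left(-1 + \left(4 - -1\right)\right) \right)} - P = - 10 \cdot 0 \left(-1 + \left(4 - -1\right)\right) - -875 = - 10 \cdot 0 \left(-1 + \left(4 + 1\right)\right) + 875 = - 10 \cdot 0 \left(-1 + 5\right) + 875 = - 10 \cdot 0 \cdot 4 + 875 = \left(-10\right) 0 + 875 = 0 + 875 = 875$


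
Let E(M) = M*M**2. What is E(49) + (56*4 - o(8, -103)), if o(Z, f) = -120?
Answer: 117993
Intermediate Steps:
E(M) = M**3
E(49) + (56*4 - o(8, -103)) = 49**3 + (56*4 - 1*(-120)) = 117649 + (224 + 120) = 117649 + 344 = 117993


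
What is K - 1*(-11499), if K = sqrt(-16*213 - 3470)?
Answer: 11499 + I*sqrt(6878) ≈ 11499.0 + 82.934*I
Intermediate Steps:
K = I*sqrt(6878) (K = sqrt(-3408 - 3470) = sqrt(-6878) = I*sqrt(6878) ≈ 82.934*I)
K - 1*(-11499) = I*sqrt(6878) - 1*(-11499) = I*sqrt(6878) + 11499 = 11499 + I*sqrt(6878)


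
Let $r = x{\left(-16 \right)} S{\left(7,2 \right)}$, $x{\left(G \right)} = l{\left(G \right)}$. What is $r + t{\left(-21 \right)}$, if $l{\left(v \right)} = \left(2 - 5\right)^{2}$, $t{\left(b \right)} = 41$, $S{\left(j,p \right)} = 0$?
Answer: $41$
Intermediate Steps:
$l{\left(v \right)} = 9$ ($l{\left(v \right)} = \left(-3\right)^{2} = 9$)
$x{\left(G \right)} = 9$
$r = 0$ ($r = 9 \cdot 0 = 0$)
$r + t{\left(-21 \right)} = 0 + 41 = 41$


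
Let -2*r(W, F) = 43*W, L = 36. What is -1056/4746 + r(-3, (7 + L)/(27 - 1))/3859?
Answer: -1256329/6104938 ≈ -0.20579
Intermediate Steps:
r(W, F) = -43*W/2
-1056/4746 + r(-3, (7 + L)/(27 - 1))/3859 = -1056/4746 - 43/2*(-3)/3859 = -1056*1/4746 + (129/2)*(1/3859) = -176/791 + 129/7718 = -1256329/6104938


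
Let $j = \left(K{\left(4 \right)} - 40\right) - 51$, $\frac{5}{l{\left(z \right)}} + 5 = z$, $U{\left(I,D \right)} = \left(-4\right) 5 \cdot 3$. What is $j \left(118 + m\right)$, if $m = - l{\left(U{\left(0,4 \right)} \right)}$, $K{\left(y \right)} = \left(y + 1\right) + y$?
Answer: $- \frac{125870}{13} \approx -9682.3$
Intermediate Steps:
$U{\left(I,D \right)} = -60$ ($U{\left(I,D \right)} = \left(-20\right) 3 = -60$)
$l{\left(z \right)} = \frac{5}{-5 + z}$
$K{\left(y \right)} = 1 + 2 y$ ($K{\left(y \right)} = \left(1 + y\right) + y = 1 + 2 y$)
$m = \frac{1}{13}$ ($m = - \frac{5}{-5 - 60} = - \frac{5}{-65} = - \frac{5 \left(-1\right)}{65} = \left(-1\right) \left(- \frac{1}{13}\right) = \frac{1}{13} \approx 0.076923$)
$j = -82$ ($j = \left(\left(1 + 2 \cdot 4\right) - 40\right) - 51 = \left(\left(1 + 8\right) - 40\right) - 51 = \left(9 - 40\right) - 51 = -31 - 51 = -82$)
$j \left(118 + m\right) = - 82 \left(118 + \frac{1}{13}\right) = \left(-82\right) \frac{1535}{13} = - \frac{125870}{13}$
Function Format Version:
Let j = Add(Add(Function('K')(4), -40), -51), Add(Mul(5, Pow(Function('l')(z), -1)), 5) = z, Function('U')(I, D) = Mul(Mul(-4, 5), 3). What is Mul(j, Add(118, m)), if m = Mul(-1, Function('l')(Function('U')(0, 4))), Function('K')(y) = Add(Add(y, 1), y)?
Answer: Rational(-125870, 13) ≈ -9682.3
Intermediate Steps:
Function('U')(I, D) = -60 (Function('U')(I, D) = Mul(-20, 3) = -60)
Function('l')(z) = Mul(5, Pow(Add(-5, z), -1))
Function('K')(y) = Add(1, Mul(2, y)) (Function('K')(y) = Add(Add(1, y), y) = Add(1, Mul(2, y)))
m = Rational(1, 13) (m = Mul(-1, Mul(5, Pow(Add(-5, -60), -1))) = Mul(-1, Mul(5, Pow(-65, -1))) = Mul(-1, Mul(5, Rational(-1, 65))) = Mul(-1, Rational(-1, 13)) = Rational(1, 13) ≈ 0.076923)
j = -82 (j = Add(Add(Add(1, Mul(2, 4)), -40), -51) = Add(Add(Add(1, 8), -40), -51) = Add(Add(9, -40), -51) = Add(-31, -51) = -82)
Mul(j, Add(118, m)) = Mul(-82, Add(118, Rational(1, 13))) = Mul(-82, Rational(1535, 13)) = Rational(-125870, 13)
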